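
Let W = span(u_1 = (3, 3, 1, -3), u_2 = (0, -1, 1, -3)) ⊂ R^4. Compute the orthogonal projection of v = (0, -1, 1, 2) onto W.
proj_W(v) = (-180/259, -124/259, -116/259, 348/259)

Set up U = [u_1 | ... | u_2] ∈ R^(4×2). The projector onto W = col(U) is P = U (U^T U)^(-1) U^T.
Compute U^T U =
  [28, 7]
  [7, 11],
and U^T v = (-8, -4).
Solve U^T U · c = U^T v for the coefficients: c = (-60/259, -8/37). The projection is proj_W(v) = U c.
Check: (v - proj_W(v)) · u_1 = 0  (should be 0).
Check: (v - proj_W(v)) · u_2 = 0  (should be 0).
Result: proj_W(v) = (-180/259, -124/259, -116/259, 348/259).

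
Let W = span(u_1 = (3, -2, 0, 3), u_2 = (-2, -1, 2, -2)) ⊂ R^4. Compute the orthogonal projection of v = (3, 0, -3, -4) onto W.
proj_W(v) = (-1/186, 46/31, -118/93, -1/186)

Set up U = [u_1 | ... | u_2] ∈ R^(4×2). The projector onto W = col(U) is P = U (U^T U)^(-1) U^T.
Compute U^T U =
  [22, -10]
  [-10, 13],
and U^T v = (-3, -4).
Solve U^T U · c = U^T v for the coefficients: c = (-79/186, -59/93). The projection is proj_W(v) = U c.
Check: (v - proj_W(v)) · u_1 = 0  (should be 0).
Check: (v - proj_W(v)) · u_2 = 0  (should be 0).
Result: proj_W(v) = (-1/186, 46/31, -118/93, -1/186).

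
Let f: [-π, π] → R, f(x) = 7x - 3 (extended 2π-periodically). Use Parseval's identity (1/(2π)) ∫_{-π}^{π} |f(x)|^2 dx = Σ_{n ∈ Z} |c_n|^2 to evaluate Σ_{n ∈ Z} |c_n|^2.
Σ |c_n|^2 = 49π^2/3 + 9

Expand and integrate term by term over [-π, π]:
  ∫ (7x)^2 dx = 49·(2π^3/3); ∫ 2·7·(-3)·x dx = 0 (odd integrand); ∫ (-3)^2 dx = 9·2π.
So (1/(2π)) ∫_{-π}^{π} (7x - 3)^2 dx = 49π^2/3 + 9 = 49π^2/3 + 9.
Parseval ⇒ Σ |c_n|^2 = 49π^2/3 + 9.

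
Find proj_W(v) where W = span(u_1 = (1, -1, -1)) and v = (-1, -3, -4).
proj_W(v) = (2, -2, -2)

Set up U = [u_1 | ... | u_1] ∈ R^(3×1). The projector onto W = col(U) is P = U (U^T U)^(-1) U^T.
Compute U^T U =
  [3],
and U^T v = (6).
Solve U^T U · c = U^T v for the coefficients: c = (2). The projection is proj_W(v) = U c.
Check: (v - proj_W(v)) · u_1 = 0  (should be 0).
Result: proj_W(v) = (2, -2, -2).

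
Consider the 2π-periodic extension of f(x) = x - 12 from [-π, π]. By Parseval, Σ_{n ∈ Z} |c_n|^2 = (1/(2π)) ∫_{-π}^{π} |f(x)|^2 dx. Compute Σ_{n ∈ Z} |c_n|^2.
Σ |c_n|^2 = π^2/3 + 144

Expand and integrate term by term over [-π, π]:
  ∫ (x)^2 dx = 1·(2π^3/3); ∫ 2·1·(-12)·x dx = 0 (odd integrand); ∫ (-12)^2 dx = 144·2π.
So (1/(2π)) ∫_{-π}^{π} (x - 12)^2 dx = 1π^2/3 + 144 = π^2/3 + 144.
Parseval ⇒ Σ |c_n|^2 = π^2/3 + 144.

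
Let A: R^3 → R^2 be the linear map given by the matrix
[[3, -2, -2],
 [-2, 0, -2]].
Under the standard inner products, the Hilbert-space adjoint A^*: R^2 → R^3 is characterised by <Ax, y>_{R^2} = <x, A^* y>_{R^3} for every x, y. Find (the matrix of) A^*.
A^* = A^T =
[[3, -2],
 [-2, 0],
 [-2, -2]]

For real matrices with standard dot products, the defining identity <Ax, y> = <x, A^* y> gives (Ax)^T y = x^T (A^*) y, i.e. x^T A^T y = x^T (A^*) y. Since this holds for all x, y, we must have A^* = A^T. Therefore
A^* =
[[3, -2],
 [-2, 0],
 [-2, -2]].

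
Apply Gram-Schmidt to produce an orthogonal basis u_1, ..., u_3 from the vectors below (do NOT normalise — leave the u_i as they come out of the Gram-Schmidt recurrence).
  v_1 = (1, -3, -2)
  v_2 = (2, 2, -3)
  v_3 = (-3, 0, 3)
Orthogonal basis:
  u_1 = (1, -3, -2)
  u_2 = (13/7, 17/7, -19/7)
  u_3 = (-5/6, 5/78, -20/39)

Apply the Gram-Schmidt recurrence
  u_1 = v_1
  u_i = v_i − Σ_{j<i} ((v_i · u_j) / (u_j · u_j)) · u_j.

Step by step this gives:
  u_1 = (1, -3, -2)
  u_2 = (13/7, 17/7, -19/7)
  u_3 = (-5/6, 5/78, -20/39)

Orthogonality check:
  u_2 · u_1 = 0 (should be 0)
  u_3 · u_1 = 0 (should be 0)
  u_3 · u_2 = 0 (should be 0)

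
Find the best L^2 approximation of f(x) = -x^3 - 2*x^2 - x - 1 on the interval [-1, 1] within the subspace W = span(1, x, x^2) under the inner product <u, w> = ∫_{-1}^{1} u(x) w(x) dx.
g(x) = -2*x^2 - 8*x/5 - 1

The best approximation g ∈ W is the orthogonal projection of f onto W. Writing g = a_0 + a_1 x + a_2 x^2, the coefficients solve the normal equations G · a = b where
  G_{ij} = <φ_i, φ_j> and b_i = <f, φ_i>, with φ_0 = 1, φ_1 = x, φ_2 = x^2.
G =
  [2, 0, 2/3]
  [0, 2/3, 0]
  [2/3, 0, 2/5],
b = (-10/3, -16/15, -22/15).
Solving gives a_0 = -1, a_1 = -8/5, a_2 = -2, so
  g(x) = -2*x^2 - 8*x/5 - 1.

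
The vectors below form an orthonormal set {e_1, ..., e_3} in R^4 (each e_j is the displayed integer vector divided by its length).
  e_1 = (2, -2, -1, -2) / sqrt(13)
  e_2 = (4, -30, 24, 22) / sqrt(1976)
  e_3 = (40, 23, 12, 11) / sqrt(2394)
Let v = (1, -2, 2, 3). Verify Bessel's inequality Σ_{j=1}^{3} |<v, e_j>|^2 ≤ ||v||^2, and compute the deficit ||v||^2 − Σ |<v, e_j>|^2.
Σ |<v, e_j>|^2 = 122/7; ||v||^2 = 18; deficit = 4/7

Write each e_j = u_j / sqrt(<u_j, u_j>) where u_j is the displayed integer vector. Then <v, e_j> = <v, u_j> / sqrt(<u_j, u_j>), so |<v, e_j>|^2 = <v, u_j>^2 / <u_j, u_j>.
Coefficients: <v, e_1> = -2/sqrt(13), <v, e_2> = 178/sqrt(1976), <v, e_3> = 51/sqrt(2394).
Square and sum: Σ |<v, e_j>|^2 = 122/7.
Compute ||v||^2 = v·v = 18.
Deficit = 18 − 122/7 = 4/7 ≥ 0, confirming Bessel's inequality. (The deficit equals ||v − Σ <v,e_j> e_j||^2, the squared distance from v to span{e_j}.)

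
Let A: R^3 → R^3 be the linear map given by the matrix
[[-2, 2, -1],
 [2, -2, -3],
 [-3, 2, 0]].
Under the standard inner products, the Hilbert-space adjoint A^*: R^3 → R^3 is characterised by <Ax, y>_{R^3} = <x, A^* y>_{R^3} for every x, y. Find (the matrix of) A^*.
A^* = A^T =
[[-2, 2, -3],
 [2, -2, 2],
 [-1, -3, 0]]

For real matrices with standard dot products, the defining identity <Ax, y> = <x, A^* y> gives (Ax)^T y = x^T (A^*) y, i.e. x^T A^T y = x^T (A^*) y. Since this holds for all x, y, we must have A^* = A^T. Therefore
A^* =
[[-2, 2, -3],
 [2, -2, 2],
 [-1, -3, 0]].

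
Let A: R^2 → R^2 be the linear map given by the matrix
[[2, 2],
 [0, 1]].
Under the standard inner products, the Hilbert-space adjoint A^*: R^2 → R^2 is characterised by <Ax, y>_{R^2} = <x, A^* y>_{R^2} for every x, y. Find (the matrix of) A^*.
A^* = A^T =
[[2, 0],
 [2, 1]]

For real matrices with standard dot products, the defining identity <Ax, y> = <x, A^* y> gives (Ax)^T y = x^T (A^*) y, i.e. x^T A^T y = x^T (A^*) y. Since this holds for all x, y, we must have A^* = A^T. Therefore
A^* =
[[2, 0],
 [2, 1]].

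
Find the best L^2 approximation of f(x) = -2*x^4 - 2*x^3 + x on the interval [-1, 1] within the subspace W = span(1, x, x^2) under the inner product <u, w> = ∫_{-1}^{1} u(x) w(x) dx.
g(x) = -12*x^2/7 - x/5 + 6/35

The best approximation g ∈ W is the orthogonal projection of f onto W. Writing g = a_0 + a_1 x + a_2 x^2, the coefficients solve the normal equations G · a = b where
  G_{ij} = <φ_i, φ_j> and b_i = <f, φ_i>, with φ_0 = 1, φ_1 = x, φ_2 = x^2.
G =
  [2, 0, 2/3]
  [0, 2/3, 0]
  [2/3, 0, 2/5],
b = (-4/5, -2/15, -4/7).
Solving gives a_0 = 6/35, a_1 = -1/5, a_2 = -12/7, so
  g(x) = -12*x^2/7 - x/5 + 6/35.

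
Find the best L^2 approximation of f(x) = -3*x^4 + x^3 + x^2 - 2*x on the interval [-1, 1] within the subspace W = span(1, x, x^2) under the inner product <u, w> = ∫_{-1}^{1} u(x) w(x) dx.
g(x) = -11*x^2/7 - 7*x/5 + 9/35

The best approximation g ∈ W is the orthogonal projection of f onto W. Writing g = a_0 + a_1 x + a_2 x^2, the coefficients solve the normal equations G · a = b where
  G_{ij} = <φ_i, φ_j> and b_i = <f, φ_i>, with φ_0 = 1, φ_1 = x, φ_2 = x^2.
G =
  [2, 0, 2/3]
  [0, 2/3, 0]
  [2/3, 0, 2/5],
b = (-8/15, -14/15, -16/35).
Solving gives a_0 = 9/35, a_1 = -7/5, a_2 = -11/7, so
  g(x) = -11*x^2/7 - 7*x/5 + 9/35.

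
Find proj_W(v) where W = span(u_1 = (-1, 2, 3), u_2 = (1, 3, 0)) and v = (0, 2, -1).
proj_W(v) = (99/115, 197/115, -12/23)

Set up U = [u_1 | ... | u_2] ∈ R^(3×2). The projector onto W = col(U) is P = U (U^T U)^(-1) U^T.
Compute U^T U =
  [14, 5]
  [5, 10],
and U^T v = (1, 6).
Solve U^T U · c = U^T v for the coefficients: c = (-4/23, 79/115). The projection is proj_W(v) = U c.
Check: (v - proj_W(v)) · u_1 = 0  (should be 0).
Check: (v - proj_W(v)) · u_2 = 0  (should be 0).
Result: proj_W(v) = (99/115, 197/115, -12/23).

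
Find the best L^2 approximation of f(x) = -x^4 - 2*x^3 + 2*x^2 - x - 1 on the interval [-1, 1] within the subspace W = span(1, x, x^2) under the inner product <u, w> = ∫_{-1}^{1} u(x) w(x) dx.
g(x) = 8*x^2/7 - 11*x/5 - 32/35

The best approximation g ∈ W is the orthogonal projection of f onto W. Writing g = a_0 + a_1 x + a_2 x^2, the coefficients solve the normal equations G · a = b where
  G_{ij} = <φ_i, φ_j> and b_i = <f, φ_i>, with φ_0 = 1, φ_1 = x, φ_2 = x^2.
G =
  [2, 0, 2/3]
  [0, 2/3, 0]
  [2/3, 0, 2/5],
b = (-16/15, -22/15, -16/105).
Solving gives a_0 = -32/35, a_1 = -11/5, a_2 = 8/7, so
  g(x) = 8*x^2/7 - 11*x/5 - 32/35.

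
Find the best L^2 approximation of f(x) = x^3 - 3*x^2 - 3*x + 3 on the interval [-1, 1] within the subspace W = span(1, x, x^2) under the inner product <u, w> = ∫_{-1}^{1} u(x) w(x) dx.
g(x) = -3*x^2 - 12*x/5 + 3

The best approximation g ∈ W is the orthogonal projection of f onto W. Writing g = a_0 + a_1 x + a_2 x^2, the coefficients solve the normal equations G · a = b where
  G_{ij} = <φ_i, φ_j> and b_i = <f, φ_i>, with φ_0 = 1, φ_1 = x, φ_2 = x^2.
G =
  [2, 0, 2/3]
  [0, 2/3, 0]
  [2/3, 0, 2/5],
b = (4, -8/5, 4/5).
Solving gives a_0 = 3, a_1 = -12/5, a_2 = -3, so
  g(x) = -3*x^2 - 12*x/5 + 3.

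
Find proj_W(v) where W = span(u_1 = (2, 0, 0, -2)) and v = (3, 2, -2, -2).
proj_W(v) = (5/2, 0, 0, -5/2)

Set up U = [u_1 | ... | u_1] ∈ R^(4×1). The projector onto W = col(U) is P = U (U^T U)^(-1) U^T.
Compute U^T U =
  [8],
and U^T v = (10).
Solve U^T U · c = U^T v for the coefficients: c = (5/4). The projection is proj_W(v) = U c.
Check: (v - proj_W(v)) · u_1 = 0  (should be 0).
Result: proj_W(v) = (5/2, 0, 0, -5/2).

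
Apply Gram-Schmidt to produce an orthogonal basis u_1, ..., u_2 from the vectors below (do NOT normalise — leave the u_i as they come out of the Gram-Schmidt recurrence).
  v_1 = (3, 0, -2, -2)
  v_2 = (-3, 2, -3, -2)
Orthogonal basis:
  u_1 = (3, 0, -2, -2)
  u_2 = (-54/17, 2, -49/17, -32/17)

Apply the Gram-Schmidt recurrence
  u_1 = v_1
  u_i = v_i − Σ_{j<i} ((v_i · u_j) / (u_j · u_j)) · u_j.

Step by step this gives:
  u_1 = (3, 0, -2, -2)
  u_2 = (-54/17, 2, -49/17, -32/17)

Orthogonality check:
  u_2 · u_1 = 0 (should be 0)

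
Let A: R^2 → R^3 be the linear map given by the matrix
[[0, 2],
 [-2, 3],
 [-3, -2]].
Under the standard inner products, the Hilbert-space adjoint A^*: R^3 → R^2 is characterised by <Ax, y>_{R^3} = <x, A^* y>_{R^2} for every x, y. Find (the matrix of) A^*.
A^* = A^T =
[[0, -2, -3],
 [2, 3, -2]]

For real matrices with standard dot products, the defining identity <Ax, y> = <x, A^* y> gives (Ax)^T y = x^T (A^*) y, i.e. x^T A^T y = x^T (A^*) y. Since this holds for all x, y, we must have A^* = A^T. Therefore
A^* =
[[0, -2, -3],
 [2, 3, -2]].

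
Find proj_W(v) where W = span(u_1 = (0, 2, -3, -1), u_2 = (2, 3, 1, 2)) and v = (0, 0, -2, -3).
proj_W(v) = (-242/251, -23/251, -631/251, -412/251)

Set up U = [u_1 | ... | u_2] ∈ R^(4×2). The projector onto W = col(U) is P = U (U^T U)^(-1) U^T.
Compute U^T U =
  [14, 1]
  [1, 18],
and U^T v = (9, -8).
Solve U^T U · c = U^T v for the coefficients: c = (170/251, -121/251). The projection is proj_W(v) = U c.
Check: (v - proj_W(v)) · u_1 = 0  (should be 0).
Check: (v - proj_W(v)) · u_2 = 0  (should be 0).
Result: proj_W(v) = (-242/251, -23/251, -631/251, -412/251).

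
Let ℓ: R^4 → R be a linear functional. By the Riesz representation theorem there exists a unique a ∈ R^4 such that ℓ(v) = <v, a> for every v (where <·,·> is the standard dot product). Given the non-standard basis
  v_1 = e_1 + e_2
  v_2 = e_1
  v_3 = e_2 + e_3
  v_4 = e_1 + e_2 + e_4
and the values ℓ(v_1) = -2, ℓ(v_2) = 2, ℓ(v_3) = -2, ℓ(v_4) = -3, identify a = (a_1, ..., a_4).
a = (2, -4, 2, -1)

Write a = (a_1, ..., a_4) in the standard basis. For each basis vector v_i, ℓ(v_i) = <v_i, a> is a linear equation in the a_j's. Collect the n equations into a matrix system V a = ℓ, where row i of V is v_i (expressed in the standard basis). Since V is invertible (lower-triangular with 1s on the diagonal, up to permutation), solve by back-substitution:
  V =
[[1, 1, 0, 0],
 [1, 0, 0, 0],
 [0, 1, 1, 0],
 [1, 1, 0, 1]]
  V a = (-2, 2, -2, -3)
Solving gives a = (2, -4, 2, -1).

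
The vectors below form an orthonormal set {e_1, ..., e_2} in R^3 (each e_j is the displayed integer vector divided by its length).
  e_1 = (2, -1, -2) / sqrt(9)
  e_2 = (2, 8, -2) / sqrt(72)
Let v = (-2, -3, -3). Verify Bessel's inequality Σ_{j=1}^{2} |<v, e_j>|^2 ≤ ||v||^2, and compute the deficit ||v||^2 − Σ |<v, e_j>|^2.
Σ |<v, e_j>|^2 = 19/2; ||v||^2 = 22; deficit = 25/2

Write each e_j = u_j / sqrt(<u_j, u_j>) where u_j is the displayed integer vector. Then <v, e_j> = <v, u_j> / sqrt(<u_j, u_j>), so |<v, e_j>|^2 = <v, u_j>^2 / <u_j, u_j>.
Coefficients: <v, e_1> = 5/sqrt(9), <v, e_2> = -22/sqrt(72).
Square and sum: Σ |<v, e_j>|^2 = 19/2.
Compute ||v||^2 = v·v = 22.
Deficit = 22 − 19/2 = 25/2 ≥ 0, confirming Bessel's inequality. (The deficit equals ||v − Σ <v,e_j> e_j||^2, the squared distance from v to span{e_j}.)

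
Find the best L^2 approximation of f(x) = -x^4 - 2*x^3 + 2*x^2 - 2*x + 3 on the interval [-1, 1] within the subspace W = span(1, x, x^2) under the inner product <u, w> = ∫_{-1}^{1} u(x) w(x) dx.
g(x) = 8*x^2/7 - 16*x/5 + 108/35

The best approximation g ∈ W is the orthogonal projection of f onto W. Writing g = a_0 + a_1 x + a_2 x^2, the coefficients solve the normal equations G · a = b where
  G_{ij} = <φ_i, φ_j> and b_i = <f, φ_i>, with φ_0 = 1, φ_1 = x, φ_2 = x^2.
G =
  [2, 0, 2/3]
  [0, 2/3, 0]
  [2/3, 0, 2/5],
b = (104/15, -32/15, 88/35).
Solving gives a_0 = 108/35, a_1 = -16/5, a_2 = 8/7, so
  g(x) = 8*x^2/7 - 16*x/5 + 108/35.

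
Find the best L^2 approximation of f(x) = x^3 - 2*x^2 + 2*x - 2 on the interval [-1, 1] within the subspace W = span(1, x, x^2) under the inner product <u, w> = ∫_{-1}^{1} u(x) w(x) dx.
g(x) = -2*x^2 + 13*x/5 - 2

The best approximation g ∈ W is the orthogonal projection of f onto W. Writing g = a_0 + a_1 x + a_2 x^2, the coefficients solve the normal equations G · a = b where
  G_{ij} = <φ_i, φ_j> and b_i = <f, φ_i>, with φ_0 = 1, φ_1 = x, φ_2 = x^2.
G =
  [2, 0, 2/3]
  [0, 2/3, 0]
  [2/3, 0, 2/5],
b = (-16/3, 26/15, -32/15).
Solving gives a_0 = -2, a_1 = 13/5, a_2 = -2, so
  g(x) = -2*x^2 + 13*x/5 - 2.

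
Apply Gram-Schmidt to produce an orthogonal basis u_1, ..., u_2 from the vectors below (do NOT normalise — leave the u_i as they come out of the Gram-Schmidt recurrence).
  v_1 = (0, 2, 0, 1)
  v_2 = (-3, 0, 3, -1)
Orthogonal basis:
  u_1 = (0, 2, 0, 1)
  u_2 = (-3, 2/5, 3, -4/5)

Apply the Gram-Schmidt recurrence
  u_1 = v_1
  u_i = v_i − Σ_{j<i} ((v_i · u_j) / (u_j · u_j)) · u_j.

Step by step this gives:
  u_1 = (0, 2, 0, 1)
  u_2 = (-3, 2/5, 3, -4/5)

Orthogonality check:
  u_2 · u_1 = 0 (should be 0)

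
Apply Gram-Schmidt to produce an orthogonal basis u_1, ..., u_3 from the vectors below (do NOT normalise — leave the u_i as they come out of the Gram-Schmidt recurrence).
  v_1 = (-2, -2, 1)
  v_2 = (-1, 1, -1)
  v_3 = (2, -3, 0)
Orthogonal basis:
  u_1 = (-2, -2, 1)
  u_2 = (-11/9, 7/9, -8/9)
  u_3 = (11/26, -33/26, -22/13)

Apply the Gram-Schmidt recurrence
  u_1 = v_1
  u_i = v_i − Σ_{j<i} ((v_i · u_j) / (u_j · u_j)) · u_j.

Step by step this gives:
  u_1 = (-2, -2, 1)
  u_2 = (-11/9, 7/9, -8/9)
  u_3 = (11/26, -33/26, -22/13)

Orthogonality check:
  u_2 · u_1 = 0 (should be 0)
  u_3 · u_1 = 0 (should be 0)
  u_3 · u_2 = 0 (should be 0)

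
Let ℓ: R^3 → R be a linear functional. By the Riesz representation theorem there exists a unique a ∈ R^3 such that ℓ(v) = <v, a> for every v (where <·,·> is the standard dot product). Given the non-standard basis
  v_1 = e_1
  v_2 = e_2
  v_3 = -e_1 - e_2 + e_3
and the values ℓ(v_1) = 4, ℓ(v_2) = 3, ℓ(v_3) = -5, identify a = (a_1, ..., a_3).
a = (4, 3, 2)

Write a = (a_1, ..., a_3) in the standard basis. For each basis vector v_i, ℓ(v_i) = <v_i, a> is a linear equation in the a_j's. Collect the n equations into a matrix system V a = ℓ, where row i of V is v_i (expressed in the standard basis). Since V is invertible (lower-triangular with 1s on the diagonal, up to permutation), solve by back-substitution:
  V =
[[1, 0, 0],
 [0, 1, 0],
 [-1, -1, 1]]
  V a = (4, 3, -5)
Solving gives a = (4, 3, 2).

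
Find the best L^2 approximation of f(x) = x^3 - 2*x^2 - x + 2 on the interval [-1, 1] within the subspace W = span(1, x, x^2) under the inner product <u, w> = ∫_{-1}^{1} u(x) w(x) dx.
g(x) = -2*x^2 - 2*x/5 + 2

The best approximation g ∈ W is the orthogonal projection of f onto W. Writing g = a_0 + a_1 x + a_2 x^2, the coefficients solve the normal equations G · a = b where
  G_{ij} = <φ_i, φ_j> and b_i = <f, φ_i>, with φ_0 = 1, φ_1 = x, φ_2 = x^2.
G =
  [2, 0, 2/3]
  [0, 2/3, 0]
  [2/3, 0, 2/5],
b = (8/3, -4/15, 8/15).
Solving gives a_0 = 2, a_1 = -2/5, a_2 = -2, so
  g(x) = -2*x^2 - 2*x/5 + 2.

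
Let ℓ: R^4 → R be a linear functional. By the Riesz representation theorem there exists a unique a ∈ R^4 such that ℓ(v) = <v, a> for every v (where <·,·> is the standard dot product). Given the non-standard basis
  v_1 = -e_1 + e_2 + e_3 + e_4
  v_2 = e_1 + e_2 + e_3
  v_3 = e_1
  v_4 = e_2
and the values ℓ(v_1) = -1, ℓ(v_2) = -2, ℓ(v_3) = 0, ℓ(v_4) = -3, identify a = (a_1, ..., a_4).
a = (0, -3, 1, 1)

Write a = (a_1, ..., a_4) in the standard basis. For each basis vector v_i, ℓ(v_i) = <v_i, a> is a linear equation in the a_j's. Collect the n equations into a matrix system V a = ℓ, where row i of V is v_i (expressed in the standard basis). Since V is invertible (lower-triangular with 1s on the diagonal, up to permutation), solve by back-substitution:
  V =
[[-1, 1, 1, 1],
 [1, 1, 1, 0],
 [1, 0, 0, 0],
 [0, 1, 0, 0]]
  V a = (-1, -2, 0, -3)
Solving gives a = (0, -3, 1, 1).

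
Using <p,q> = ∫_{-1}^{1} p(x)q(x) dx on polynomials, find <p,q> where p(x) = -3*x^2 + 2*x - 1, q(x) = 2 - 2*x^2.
<p,q> = -64/15

Expand the product: p(x)·q(x) = 6*x^4 - 4*x^3 - 4*x^2 + 4*x - 2.
∫_{-1}^{1} of each monomial x^k gives [2/(k+1) if k even, 0 if k odd]. Integrating term-by-term (or equivalently evaluating the antiderivative F(x) = 6*x^5/5 - x^4 - 4*x^3/3 + 2*x^2 - 2*x at the endpoints):
  F(1) − F(−1) = -17/15 − (47/15) = -64/15.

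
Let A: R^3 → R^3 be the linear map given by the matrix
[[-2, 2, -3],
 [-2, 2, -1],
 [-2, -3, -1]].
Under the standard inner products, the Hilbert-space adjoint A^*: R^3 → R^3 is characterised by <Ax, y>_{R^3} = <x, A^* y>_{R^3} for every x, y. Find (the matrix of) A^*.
A^* = A^T =
[[-2, -2, -2],
 [2, 2, -3],
 [-3, -1, -1]]

For real matrices with standard dot products, the defining identity <Ax, y> = <x, A^* y> gives (Ax)^T y = x^T (A^*) y, i.e. x^T A^T y = x^T (A^*) y. Since this holds for all x, y, we must have A^* = A^T. Therefore
A^* =
[[-2, -2, -2],
 [2, 2, -3],
 [-3, -1, -1]].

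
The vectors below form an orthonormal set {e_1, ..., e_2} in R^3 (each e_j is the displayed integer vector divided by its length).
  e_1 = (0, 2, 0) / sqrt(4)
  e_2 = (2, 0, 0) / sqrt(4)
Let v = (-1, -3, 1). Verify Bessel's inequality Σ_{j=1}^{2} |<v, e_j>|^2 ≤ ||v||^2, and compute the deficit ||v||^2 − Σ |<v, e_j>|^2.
Σ |<v, e_j>|^2 = 10; ||v||^2 = 11; deficit = 1

Write each e_j = u_j / sqrt(<u_j, u_j>) where u_j is the displayed integer vector. Then <v, e_j> = <v, u_j> / sqrt(<u_j, u_j>), so |<v, e_j>|^2 = <v, u_j>^2 / <u_j, u_j>.
Coefficients: <v, e_1> = -6/sqrt(4), <v, e_2> = -2/sqrt(4).
Square and sum: Σ |<v, e_j>|^2 = 10.
Compute ||v||^2 = v·v = 11.
Deficit = 11 − 10 = 1 ≥ 0, confirming Bessel's inequality. (The deficit equals ||v − Σ <v,e_j> e_j||^2, the squared distance from v to span{e_j}.)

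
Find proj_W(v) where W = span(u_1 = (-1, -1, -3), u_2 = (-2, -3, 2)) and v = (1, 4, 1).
proj_W(v) = (214/93, 284/93, 82/93)

Set up U = [u_1 | ... | u_2] ∈ R^(3×2). The projector onto W = col(U) is P = U (U^T U)^(-1) U^T.
Compute U^T U =
  [11, -1]
  [-1, 17],
and U^T v = (-8, -12).
Solve U^T U · c = U^T v for the coefficients: c = (-74/93, -70/93). The projection is proj_W(v) = U c.
Check: (v - proj_W(v)) · u_1 = 0  (should be 0).
Check: (v - proj_W(v)) · u_2 = 0  (should be 0).
Result: proj_W(v) = (214/93, 284/93, 82/93).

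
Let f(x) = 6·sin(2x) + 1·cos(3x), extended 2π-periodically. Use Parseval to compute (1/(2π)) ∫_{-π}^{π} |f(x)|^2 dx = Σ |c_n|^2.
Σ |c_n|^2 = 37/2

Expand |f|^2 and use orthogonality of {sin(nx), cos(mx)} on [-π, π]:
  ∫_{-π}^{π} sin(nx)^2 dx = π, ∫ cos(mx)^2 dx = π, and cross terms integrate to 0.
So ∫_{-π}^{π} f(x)^2 dx = 6^2 · π + 1^2 · π = (36 + 1)π.
Divide by 2π: (36 + 1)/2 = 37/2.
By Parseval, this equals Σ |c_n|^2.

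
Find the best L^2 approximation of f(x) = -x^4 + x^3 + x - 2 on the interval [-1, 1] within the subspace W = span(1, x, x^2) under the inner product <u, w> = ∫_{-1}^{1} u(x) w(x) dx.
g(x) = -6*x^2/7 + 8*x/5 - 67/35

The best approximation g ∈ W is the orthogonal projection of f onto W. Writing g = a_0 + a_1 x + a_2 x^2, the coefficients solve the normal equations G · a = b where
  G_{ij} = <φ_i, φ_j> and b_i = <f, φ_i>, with φ_0 = 1, φ_1 = x, φ_2 = x^2.
G =
  [2, 0, 2/3]
  [0, 2/3, 0]
  [2/3, 0, 2/5],
b = (-22/5, 16/15, -34/21).
Solving gives a_0 = -67/35, a_1 = 8/5, a_2 = -6/7, so
  g(x) = -6*x^2/7 + 8*x/5 - 67/35.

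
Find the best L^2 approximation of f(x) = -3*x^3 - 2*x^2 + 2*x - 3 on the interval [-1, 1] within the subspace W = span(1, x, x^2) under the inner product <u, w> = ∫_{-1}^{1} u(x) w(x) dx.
g(x) = -2*x^2 + x/5 - 3

The best approximation g ∈ W is the orthogonal projection of f onto W. Writing g = a_0 + a_1 x + a_2 x^2, the coefficients solve the normal equations G · a = b where
  G_{ij} = <φ_i, φ_j> and b_i = <f, φ_i>, with φ_0 = 1, φ_1 = x, φ_2 = x^2.
G =
  [2, 0, 2/3]
  [0, 2/3, 0]
  [2/3, 0, 2/5],
b = (-22/3, 2/15, -14/5).
Solving gives a_0 = -3, a_1 = 1/5, a_2 = -2, so
  g(x) = -2*x^2 + x/5 - 3.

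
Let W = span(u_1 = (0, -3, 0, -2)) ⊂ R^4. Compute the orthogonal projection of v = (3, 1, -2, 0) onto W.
proj_W(v) = (0, 9/13, 0, 6/13)

Set up U = [u_1 | ... | u_1] ∈ R^(4×1). The projector onto W = col(U) is P = U (U^T U)^(-1) U^T.
Compute U^T U =
  [13],
and U^T v = (-3).
Solve U^T U · c = U^T v for the coefficients: c = (-3/13). The projection is proj_W(v) = U c.
Check: (v - proj_W(v)) · u_1 = 0  (should be 0).
Result: proj_W(v) = (0, 9/13, 0, 6/13).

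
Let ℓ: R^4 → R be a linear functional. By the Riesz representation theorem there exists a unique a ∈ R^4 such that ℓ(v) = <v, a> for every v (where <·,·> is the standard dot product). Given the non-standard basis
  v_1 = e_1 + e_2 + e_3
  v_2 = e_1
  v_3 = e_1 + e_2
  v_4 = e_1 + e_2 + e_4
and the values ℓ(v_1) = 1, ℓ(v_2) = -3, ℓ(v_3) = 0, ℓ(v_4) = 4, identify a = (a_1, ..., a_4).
a = (-3, 3, 1, 4)

Write a = (a_1, ..., a_4) in the standard basis. For each basis vector v_i, ℓ(v_i) = <v_i, a> is a linear equation in the a_j's. Collect the n equations into a matrix system V a = ℓ, where row i of V is v_i (expressed in the standard basis). Since V is invertible (lower-triangular with 1s on the diagonal, up to permutation), solve by back-substitution:
  V =
[[1, 1, 1, 0],
 [1, 0, 0, 0],
 [1, 1, 0, 0],
 [1, 1, 0, 1]]
  V a = (1, -3, 0, 4)
Solving gives a = (-3, 3, 1, 4).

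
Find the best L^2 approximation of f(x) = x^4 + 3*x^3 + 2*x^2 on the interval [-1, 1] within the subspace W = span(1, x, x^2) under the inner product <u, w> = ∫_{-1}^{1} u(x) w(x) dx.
g(x) = 20*x^2/7 + 9*x/5 - 3/35

The best approximation g ∈ W is the orthogonal projection of f onto W. Writing g = a_0 + a_1 x + a_2 x^2, the coefficients solve the normal equations G · a = b where
  G_{ij} = <φ_i, φ_j> and b_i = <f, φ_i>, with φ_0 = 1, φ_1 = x, φ_2 = x^2.
G =
  [2, 0, 2/3]
  [0, 2/3, 0]
  [2/3, 0, 2/5],
b = (26/15, 6/5, 38/35).
Solving gives a_0 = -3/35, a_1 = 9/5, a_2 = 20/7, so
  g(x) = 20*x^2/7 + 9*x/5 - 3/35.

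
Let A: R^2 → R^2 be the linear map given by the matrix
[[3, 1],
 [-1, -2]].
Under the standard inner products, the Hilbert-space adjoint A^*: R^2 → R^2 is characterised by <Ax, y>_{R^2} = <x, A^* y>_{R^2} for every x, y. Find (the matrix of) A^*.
A^* = A^T =
[[3, -1],
 [1, -2]]

For real matrices with standard dot products, the defining identity <Ax, y> = <x, A^* y> gives (Ax)^T y = x^T (A^*) y, i.e. x^T A^T y = x^T (A^*) y. Since this holds for all x, y, we must have A^* = A^T. Therefore
A^* =
[[3, -1],
 [1, -2]].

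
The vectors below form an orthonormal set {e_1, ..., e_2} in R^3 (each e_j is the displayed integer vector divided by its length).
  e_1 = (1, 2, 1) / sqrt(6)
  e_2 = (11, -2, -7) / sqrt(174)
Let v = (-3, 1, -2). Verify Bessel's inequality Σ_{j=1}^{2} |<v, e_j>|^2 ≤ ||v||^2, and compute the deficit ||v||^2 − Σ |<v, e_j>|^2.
Σ |<v, e_j>|^2 = 117/29; ||v||^2 = 14; deficit = 289/29

Write each e_j = u_j / sqrt(<u_j, u_j>) where u_j is the displayed integer vector. Then <v, e_j> = <v, u_j> / sqrt(<u_j, u_j>), so |<v, e_j>|^2 = <v, u_j>^2 / <u_j, u_j>.
Coefficients: <v, e_1> = -3/sqrt(6), <v, e_2> = -21/sqrt(174).
Square and sum: Σ |<v, e_j>|^2 = 117/29.
Compute ||v||^2 = v·v = 14.
Deficit = 14 − 117/29 = 289/29 ≥ 0, confirming Bessel's inequality. (The deficit equals ||v − Σ <v,e_j> e_j||^2, the squared distance from v to span{e_j}.)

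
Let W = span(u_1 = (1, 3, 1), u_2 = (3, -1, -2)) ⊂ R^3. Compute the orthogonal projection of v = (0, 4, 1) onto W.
proj_W(v) = (1/3, 11/3, 5/3)

Set up U = [u_1 | ... | u_2] ∈ R^(3×2). The projector onto W = col(U) is P = U (U^T U)^(-1) U^T.
Compute U^T U =
  [11, -2]
  [-2, 14],
and U^T v = (13, -6).
Solve U^T U · c = U^T v for the coefficients: c = (17/15, -4/15). The projection is proj_W(v) = U c.
Check: (v - proj_W(v)) · u_1 = 0  (should be 0).
Check: (v - proj_W(v)) · u_2 = 0  (should be 0).
Result: proj_W(v) = (1/3, 11/3, 5/3).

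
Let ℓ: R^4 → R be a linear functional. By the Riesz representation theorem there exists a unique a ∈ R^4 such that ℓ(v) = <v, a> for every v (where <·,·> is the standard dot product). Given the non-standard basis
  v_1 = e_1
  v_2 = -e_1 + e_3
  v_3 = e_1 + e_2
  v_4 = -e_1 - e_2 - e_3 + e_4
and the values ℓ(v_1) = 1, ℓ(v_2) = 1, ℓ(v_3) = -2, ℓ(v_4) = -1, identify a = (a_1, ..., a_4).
a = (1, -3, 2, -1)

Write a = (a_1, ..., a_4) in the standard basis. For each basis vector v_i, ℓ(v_i) = <v_i, a> is a linear equation in the a_j's. Collect the n equations into a matrix system V a = ℓ, where row i of V is v_i (expressed in the standard basis). Since V is invertible (lower-triangular with 1s on the diagonal, up to permutation), solve by back-substitution:
  V =
[[1, 0, 0, 0],
 [-1, 0, 1, 0],
 [1, 1, 0, 0],
 [-1, -1, -1, 1]]
  V a = (1, 1, -2, -1)
Solving gives a = (1, -3, 2, -1).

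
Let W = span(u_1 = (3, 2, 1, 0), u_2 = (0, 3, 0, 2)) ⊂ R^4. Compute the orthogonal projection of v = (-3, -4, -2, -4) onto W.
proj_W(v) = (-381/146, -376/73, -127/146, -166/73)

Set up U = [u_1 | ... | u_2] ∈ R^(4×2). The projector onto W = col(U) is P = U (U^T U)^(-1) U^T.
Compute U^T U =
  [14, 6]
  [6, 13],
and U^T v = (-19, -20).
Solve U^T U · c = U^T v for the coefficients: c = (-127/146, -83/73). The projection is proj_W(v) = U c.
Check: (v - proj_W(v)) · u_1 = 0  (should be 0).
Check: (v - proj_W(v)) · u_2 = 0  (should be 0).
Result: proj_W(v) = (-381/146, -376/73, -127/146, -166/73).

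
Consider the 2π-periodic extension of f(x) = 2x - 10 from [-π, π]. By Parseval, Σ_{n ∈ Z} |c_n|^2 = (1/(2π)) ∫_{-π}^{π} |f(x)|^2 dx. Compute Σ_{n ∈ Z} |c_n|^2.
Σ |c_n|^2 = 4π^2/3 + 100

Expand and integrate term by term over [-π, π]:
  ∫ (2x)^2 dx = 4·(2π^3/3); ∫ 2·2·(-10)·x dx = 0 (odd integrand); ∫ (-10)^2 dx = 100·2π.
So (1/(2π)) ∫_{-π}^{π} (2x - 10)^2 dx = 4π^2/3 + 100 = 4π^2/3 + 100.
Parseval ⇒ Σ |c_n|^2 = 4π^2/3 + 100.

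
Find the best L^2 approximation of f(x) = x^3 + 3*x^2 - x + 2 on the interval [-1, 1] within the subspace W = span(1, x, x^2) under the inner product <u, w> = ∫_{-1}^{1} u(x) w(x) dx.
g(x) = 3*x^2 - 2*x/5 + 2

The best approximation g ∈ W is the orthogonal projection of f onto W. Writing g = a_0 + a_1 x + a_2 x^2, the coefficients solve the normal equations G · a = b where
  G_{ij} = <φ_i, φ_j> and b_i = <f, φ_i>, with φ_0 = 1, φ_1 = x, φ_2 = x^2.
G =
  [2, 0, 2/3]
  [0, 2/3, 0]
  [2/3, 0, 2/5],
b = (6, -4/15, 38/15).
Solving gives a_0 = 2, a_1 = -2/5, a_2 = 3, so
  g(x) = 3*x^2 - 2*x/5 + 2.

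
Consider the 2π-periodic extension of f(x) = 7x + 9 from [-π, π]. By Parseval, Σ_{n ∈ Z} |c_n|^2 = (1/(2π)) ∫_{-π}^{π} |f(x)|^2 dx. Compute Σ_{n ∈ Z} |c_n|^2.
Σ |c_n|^2 = 49π^2/3 + 81

Expand and integrate term by term over [-π, π]:
  ∫ (7x)^2 dx = 49·(2π^3/3); ∫ 2·7·(9)·x dx = 0 (odd integrand); ∫ 9^2 dx = 81·2π.
So (1/(2π)) ∫_{-π}^{π} (7x + 9)^2 dx = 49π^2/3 + 81 = 49π^2/3 + 81.
Parseval ⇒ Σ |c_n|^2 = 49π^2/3 + 81.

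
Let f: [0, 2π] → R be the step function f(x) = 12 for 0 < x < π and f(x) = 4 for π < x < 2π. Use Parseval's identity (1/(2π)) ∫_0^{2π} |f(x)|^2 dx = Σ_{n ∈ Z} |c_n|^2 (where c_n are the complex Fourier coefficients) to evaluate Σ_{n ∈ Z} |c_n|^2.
Σ |c_n|^2 = 80

Parseval equates the L^2 energy of f (normalised by 1/(2π)) with the ℓ^2 sum of its Fourier coefficients: (1/(2π)) ∫_0^{2π} |f|^2 = Σ |c_n|^2.
Compute the left side: (1/(2π)) [∫_0^π 12^2 dx + ∫_π^{2π} 4^2 dx] = (1/(2π)) · (144π + 16π) = (144 + 16)/2 = 80.
So Σ_{n ∈ Z} |c_n|^2 = 80.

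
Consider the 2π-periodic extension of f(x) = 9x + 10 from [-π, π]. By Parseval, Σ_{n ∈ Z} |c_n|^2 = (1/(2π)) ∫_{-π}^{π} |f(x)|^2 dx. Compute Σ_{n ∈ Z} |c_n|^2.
Σ |c_n|^2 = 27π^2 + 100

Expand and integrate term by term over [-π, π]:
  ∫ (9x)^2 dx = 81·(2π^3/3); ∫ 2·9·(10)·x dx = 0 (odd integrand); ∫ 10^2 dx = 100·2π.
So (1/(2π)) ∫_{-π}^{π} (9x + 10)^2 dx = 81π^2/3 + 100 = 27π^2 + 100.
Parseval ⇒ Σ |c_n|^2 = 27π^2 + 100.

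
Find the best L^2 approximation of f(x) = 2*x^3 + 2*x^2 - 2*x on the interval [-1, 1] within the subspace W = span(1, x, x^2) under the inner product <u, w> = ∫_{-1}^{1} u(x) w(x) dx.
g(x) = 2*x^2 - 4*x/5

The best approximation g ∈ W is the orthogonal projection of f onto W. Writing g = a_0 + a_1 x + a_2 x^2, the coefficients solve the normal equations G · a = b where
  G_{ij} = <φ_i, φ_j> and b_i = <f, φ_i>, with φ_0 = 1, φ_1 = x, φ_2 = x^2.
G =
  [2, 0, 2/3]
  [0, 2/3, 0]
  [2/3, 0, 2/5],
b = (4/3, -8/15, 4/5).
Solving gives a_0 = 0, a_1 = -4/5, a_2 = 2, so
  g(x) = 2*x^2 - 4*x/5.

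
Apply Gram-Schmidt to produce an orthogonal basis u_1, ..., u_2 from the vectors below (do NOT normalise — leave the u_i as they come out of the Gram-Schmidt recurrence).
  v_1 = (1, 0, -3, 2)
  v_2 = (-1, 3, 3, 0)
Orthogonal basis:
  u_1 = (1, 0, -3, 2)
  u_2 = (-2/7, 3, 6/7, 10/7)

Apply the Gram-Schmidt recurrence
  u_1 = v_1
  u_i = v_i − Σ_{j<i} ((v_i · u_j) / (u_j · u_j)) · u_j.

Step by step this gives:
  u_1 = (1, 0, -3, 2)
  u_2 = (-2/7, 3, 6/7, 10/7)

Orthogonality check:
  u_2 · u_1 = 0 (should be 0)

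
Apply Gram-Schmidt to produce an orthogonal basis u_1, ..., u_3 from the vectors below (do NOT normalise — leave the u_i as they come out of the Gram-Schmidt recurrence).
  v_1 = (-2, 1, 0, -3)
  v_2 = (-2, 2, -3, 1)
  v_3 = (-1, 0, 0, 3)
Orthogonal basis:
  u_1 = (-2, 1, 0, -3)
  u_2 = (-11/7, 25/14, -3, 23/14)
  u_3 = (-343/243, -41/243, 91/81, 215/243)

Apply the Gram-Schmidt recurrence
  u_1 = v_1
  u_i = v_i − Σ_{j<i} ((v_i · u_j) / (u_j · u_j)) · u_j.

Step by step this gives:
  u_1 = (-2, 1, 0, -3)
  u_2 = (-11/7, 25/14, -3, 23/14)
  u_3 = (-343/243, -41/243, 91/81, 215/243)

Orthogonality check:
  u_2 · u_1 = 0 (should be 0)
  u_3 · u_1 = 0 (should be 0)
  u_3 · u_2 = 0 (should be 0)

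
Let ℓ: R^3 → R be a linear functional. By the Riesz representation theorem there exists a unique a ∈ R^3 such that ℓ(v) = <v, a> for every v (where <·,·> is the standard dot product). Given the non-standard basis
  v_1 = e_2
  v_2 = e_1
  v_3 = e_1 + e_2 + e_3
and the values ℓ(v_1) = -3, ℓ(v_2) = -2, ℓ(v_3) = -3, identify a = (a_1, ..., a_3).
a = (-2, -3, 2)

Write a = (a_1, ..., a_3) in the standard basis. For each basis vector v_i, ℓ(v_i) = <v_i, a> is a linear equation in the a_j's. Collect the n equations into a matrix system V a = ℓ, where row i of V is v_i (expressed in the standard basis). Since V is invertible (lower-triangular with 1s on the diagonal, up to permutation), solve by back-substitution:
  V =
[[0, 1, 0],
 [1, 0, 0],
 [1, 1, 1]]
  V a = (-3, -2, -3)
Solving gives a = (-2, -3, 2).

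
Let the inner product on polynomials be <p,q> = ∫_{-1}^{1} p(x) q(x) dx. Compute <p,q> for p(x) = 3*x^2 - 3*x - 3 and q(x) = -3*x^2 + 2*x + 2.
<p,q> = -48/5

Expand the product: p(x)·q(x) = -9*x^4 + 15*x^3 + 9*x^2 - 12*x - 6.
∫_{-1}^{1} of each monomial x^k gives [2/(k+1) if k even, 0 if k odd]. Integrating term-by-term (or equivalently evaluating the antiderivative F(x) = -9*x^5/5 + 15*x^4/4 + 3*x^3 - 6*x^2 - 6*x at the endpoints):
  F(1) − F(−1) = -141/20 − (51/20) = -48/5.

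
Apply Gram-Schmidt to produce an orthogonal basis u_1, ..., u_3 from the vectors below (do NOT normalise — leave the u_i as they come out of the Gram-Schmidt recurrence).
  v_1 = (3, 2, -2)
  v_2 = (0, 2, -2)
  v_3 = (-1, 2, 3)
Orthogonal basis:
  u_1 = (3, 2, -2)
  u_2 = (-24/17, 18/17, -18/17)
  u_3 = (0, 5/2, 5/2)

Apply the Gram-Schmidt recurrence
  u_1 = v_1
  u_i = v_i − Σ_{j<i} ((v_i · u_j) / (u_j · u_j)) · u_j.

Step by step this gives:
  u_1 = (3, 2, -2)
  u_2 = (-24/17, 18/17, -18/17)
  u_3 = (0, 5/2, 5/2)

Orthogonality check:
  u_2 · u_1 = 0 (should be 0)
  u_3 · u_1 = 0 (should be 0)
  u_3 · u_2 = 0 (should be 0)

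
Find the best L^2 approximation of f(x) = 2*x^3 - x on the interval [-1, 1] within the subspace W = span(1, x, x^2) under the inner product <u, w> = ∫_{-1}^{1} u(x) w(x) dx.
g(x) = x/5

The best approximation g ∈ W is the orthogonal projection of f onto W. Writing g = a_0 + a_1 x + a_2 x^2, the coefficients solve the normal equations G · a = b where
  G_{ij} = <φ_i, φ_j> and b_i = <f, φ_i>, with φ_0 = 1, φ_1 = x, φ_2 = x^2.
G =
  [2, 0, 2/3]
  [0, 2/3, 0]
  [2/3, 0, 2/5],
b = (0, 2/15, 0).
Solving gives a_0 = 0, a_1 = 1/5, a_2 = 0, so
  g(x) = x/5.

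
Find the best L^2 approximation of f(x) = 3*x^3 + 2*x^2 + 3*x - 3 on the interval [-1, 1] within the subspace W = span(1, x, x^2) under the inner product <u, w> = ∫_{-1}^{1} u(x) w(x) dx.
g(x) = 2*x^2 + 24*x/5 - 3

The best approximation g ∈ W is the orthogonal projection of f onto W. Writing g = a_0 + a_1 x + a_2 x^2, the coefficients solve the normal equations G · a = b where
  G_{ij} = <φ_i, φ_j> and b_i = <f, φ_i>, with φ_0 = 1, φ_1 = x, φ_2 = x^2.
G =
  [2, 0, 2/3]
  [0, 2/3, 0]
  [2/3, 0, 2/5],
b = (-14/3, 16/5, -6/5).
Solving gives a_0 = -3, a_1 = 24/5, a_2 = 2, so
  g(x) = 2*x^2 + 24*x/5 - 3.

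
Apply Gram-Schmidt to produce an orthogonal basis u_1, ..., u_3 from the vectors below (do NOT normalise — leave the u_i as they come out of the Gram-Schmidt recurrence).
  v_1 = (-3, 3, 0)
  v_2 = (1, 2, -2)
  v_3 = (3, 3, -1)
Orthogonal basis:
  u_1 = (-3, 3, 0)
  u_2 = (3/2, 3/2, -2)
  u_3 = (18/17, 18/17, 27/17)

Apply the Gram-Schmidt recurrence
  u_1 = v_1
  u_i = v_i − Σ_{j<i} ((v_i · u_j) / (u_j · u_j)) · u_j.

Step by step this gives:
  u_1 = (-3, 3, 0)
  u_2 = (3/2, 3/2, -2)
  u_3 = (18/17, 18/17, 27/17)

Orthogonality check:
  u_2 · u_1 = 0 (should be 0)
  u_3 · u_1 = 0 (should be 0)
  u_3 · u_2 = 0 (should be 0)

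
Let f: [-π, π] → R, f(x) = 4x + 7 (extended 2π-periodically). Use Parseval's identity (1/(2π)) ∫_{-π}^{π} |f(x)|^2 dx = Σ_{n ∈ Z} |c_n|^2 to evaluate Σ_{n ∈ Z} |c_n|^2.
Σ |c_n|^2 = 16π^2/3 + 49

Expand and integrate term by term over [-π, π]:
  ∫ (4x)^2 dx = 16·(2π^3/3); ∫ 2·4·(7)·x dx = 0 (odd integrand); ∫ 7^2 dx = 49·2π.
So (1/(2π)) ∫_{-π}^{π} (4x + 7)^2 dx = 16π^2/3 + 49 = 16π^2/3 + 49.
Parseval ⇒ Σ |c_n|^2 = 16π^2/3 + 49.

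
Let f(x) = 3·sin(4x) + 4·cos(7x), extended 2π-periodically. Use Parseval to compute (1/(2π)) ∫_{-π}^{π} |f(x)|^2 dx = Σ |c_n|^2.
Σ |c_n|^2 = 25/2

Expand |f|^2 and use orthogonality of {sin(nx), cos(mx)} on [-π, π]:
  ∫_{-π}^{π} sin(nx)^2 dx = π, ∫ cos(mx)^2 dx = π, and cross terms integrate to 0.
So ∫_{-π}^{π} f(x)^2 dx = 3^2 · π + 4^2 · π = (9 + 16)π.
Divide by 2π: (9 + 16)/2 = 25/2.
By Parseval, this equals Σ |c_n|^2.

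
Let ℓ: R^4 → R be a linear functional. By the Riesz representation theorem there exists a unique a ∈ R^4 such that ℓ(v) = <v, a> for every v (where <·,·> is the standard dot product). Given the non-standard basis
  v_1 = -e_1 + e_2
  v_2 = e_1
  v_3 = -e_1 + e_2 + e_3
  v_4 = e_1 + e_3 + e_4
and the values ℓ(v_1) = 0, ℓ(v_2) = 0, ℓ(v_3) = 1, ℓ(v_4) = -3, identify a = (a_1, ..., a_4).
a = (0, 0, 1, -4)

Write a = (a_1, ..., a_4) in the standard basis. For each basis vector v_i, ℓ(v_i) = <v_i, a> is a linear equation in the a_j's. Collect the n equations into a matrix system V a = ℓ, where row i of V is v_i (expressed in the standard basis). Since V is invertible (lower-triangular with 1s on the diagonal, up to permutation), solve by back-substitution:
  V =
[[-1, 1, 0, 0],
 [1, 0, 0, 0],
 [-1, 1, 1, 0],
 [1, 0, 1, 1]]
  V a = (0, 0, 1, -3)
Solving gives a = (0, 0, 1, -4).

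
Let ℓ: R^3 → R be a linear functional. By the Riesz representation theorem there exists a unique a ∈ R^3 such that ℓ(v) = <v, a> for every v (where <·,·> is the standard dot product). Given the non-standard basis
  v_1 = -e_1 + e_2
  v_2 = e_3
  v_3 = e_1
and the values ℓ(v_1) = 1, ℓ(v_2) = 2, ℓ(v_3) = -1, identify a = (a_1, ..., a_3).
a = (-1, 0, 2)

Write a = (a_1, ..., a_3) in the standard basis. For each basis vector v_i, ℓ(v_i) = <v_i, a> is a linear equation in the a_j's. Collect the n equations into a matrix system V a = ℓ, where row i of V is v_i (expressed in the standard basis). Since V is invertible (lower-triangular with 1s on the diagonal, up to permutation), solve by back-substitution:
  V =
[[-1, 1, 0],
 [0, 0, 1],
 [1, 0, 0]]
  V a = (1, 2, -1)
Solving gives a = (-1, 0, 2).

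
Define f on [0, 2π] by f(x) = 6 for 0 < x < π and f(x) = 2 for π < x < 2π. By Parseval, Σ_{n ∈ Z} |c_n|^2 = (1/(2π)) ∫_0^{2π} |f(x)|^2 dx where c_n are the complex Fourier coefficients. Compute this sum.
Σ |c_n|^2 = 20

Parseval equates the L^2 energy of f (normalised by 1/(2π)) with the ℓ^2 sum of its Fourier coefficients: (1/(2π)) ∫_0^{2π} |f|^2 = Σ |c_n|^2.
Compute the left side: (1/(2π)) [∫_0^π 6^2 dx + ∫_π^{2π} 2^2 dx] = (1/(2π)) · (36π + 4π) = (36 + 4)/2 = 20.
So Σ_{n ∈ Z} |c_n|^2 = 20.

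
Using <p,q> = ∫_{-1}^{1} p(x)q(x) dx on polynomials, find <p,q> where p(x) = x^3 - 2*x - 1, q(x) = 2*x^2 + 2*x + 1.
<p,q> = -26/5

Expand the product: p(x)·q(x) = 2*x^5 + 2*x^4 - 3*x^3 - 6*x^2 - 4*x - 1.
∫_{-1}^{1} of each monomial x^k gives [2/(k+1) if k even, 0 if k odd]. Integrating term-by-term (or equivalently evaluating the antiderivative F(x) = x^6/3 + 2*x^5/5 - 3*x^4/4 - 2*x^3 - 2*x^2 - x at the endpoints):
  F(1) − F(−1) = -301/60 − (11/60) = -26/5.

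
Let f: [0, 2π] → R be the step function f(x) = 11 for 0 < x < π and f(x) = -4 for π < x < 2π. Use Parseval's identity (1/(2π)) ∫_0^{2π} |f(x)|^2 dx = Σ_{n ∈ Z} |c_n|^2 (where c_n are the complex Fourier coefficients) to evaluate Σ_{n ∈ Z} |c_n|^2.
Σ |c_n|^2 = 137/2

Parseval equates the L^2 energy of f (normalised by 1/(2π)) with the ℓ^2 sum of its Fourier coefficients: (1/(2π)) ∫_0^{2π} |f|^2 = Σ |c_n|^2.
Compute the left side: (1/(2π)) [∫_0^π 11^2 dx + ∫_π^{2π} (-4)^2 dx] = (1/(2π)) · (121π + 16π) = (121 + 16)/2 = 137/2.
So Σ_{n ∈ Z} |c_n|^2 = 137/2.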